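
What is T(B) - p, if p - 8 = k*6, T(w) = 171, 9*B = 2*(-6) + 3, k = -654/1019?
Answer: 170021/1019 ≈ 166.85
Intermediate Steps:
k = -654/1019 (k = -654*1/1019 = -654/1019 ≈ -0.64181)
B = -1 (B = (2*(-6) + 3)/9 = (-12 + 3)/9 = (⅑)*(-9) = -1)
p = 4228/1019 (p = 8 - 654/1019*6 = 8 - 3924/1019 = 4228/1019 ≈ 4.1492)
T(B) - p = 171 - 1*4228/1019 = 171 - 4228/1019 = 170021/1019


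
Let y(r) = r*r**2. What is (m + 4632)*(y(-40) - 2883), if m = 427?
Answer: -338361097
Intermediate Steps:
y(r) = r**3
(m + 4632)*(y(-40) - 2883) = (427 + 4632)*((-40)**3 - 2883) = 5059*(-64000 - 2883) = 5059*(-66883) = -338361097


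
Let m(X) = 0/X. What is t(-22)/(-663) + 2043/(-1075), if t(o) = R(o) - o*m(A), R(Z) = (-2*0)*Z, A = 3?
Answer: -2043/1075 ≈ -1.9005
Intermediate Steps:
m(X) = 0
R(Z) = 0 (R(Z) = 0*Z = 0)
t(o) = 0 (t(o) = 0 - o*0 = 0 - 1*0 = 0 + 0 = 0)
t(-22)/(-663) + 2043/(-1075) = 0/(-663) + 2043/(-1075) = 0*(-1/663) + 2043*(-1/1075) = 0 - 2043/1075 = -2043/1075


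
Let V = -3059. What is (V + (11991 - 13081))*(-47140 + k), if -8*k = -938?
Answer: 780389559/4 ≈ 1.9510e+8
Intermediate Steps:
k = 469/4 (k = -⅛*(-938) = 469/4 ≈ 117.25)
(V + (11991 - 13081))*(-47140 + k) = (-3059 + (11991 - 13081))*(-47140 + 469/4) = (-3059 - 1090)*(-188091/4) = -4149*(-188091/4) = 780389559/4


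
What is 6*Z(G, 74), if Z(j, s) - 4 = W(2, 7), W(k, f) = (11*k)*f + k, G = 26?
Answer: 960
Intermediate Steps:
W(k, f) = k + 11*f*k (W(k, f) = 11*f*k + k = k + 11*f*k)
Z(j, s) = 160 (Z(j, s) = 4 + 2*(1 + 11*7) = 4 + 2*(1 + 77) = 4 + 2*78 = 4 + 156 = 160)
6*Z(G, 74) = 6*160 = 960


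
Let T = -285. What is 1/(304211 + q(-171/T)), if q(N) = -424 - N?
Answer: 5/1518932 ≈ 3.2918e-6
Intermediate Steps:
1/(304211 + q(-171/T)) = 1/(304211 + (-424 - (-171)/(-285))) = 1/(304211 + (-424 - (-171)*(-1)/285)) = 1/(304211 + (-424 - 1*⅗)) = 1/(304211 + (-424 - ⅗)) = 1/(304211 - 2123/5) = 1/(1518932/5) = 5/1518932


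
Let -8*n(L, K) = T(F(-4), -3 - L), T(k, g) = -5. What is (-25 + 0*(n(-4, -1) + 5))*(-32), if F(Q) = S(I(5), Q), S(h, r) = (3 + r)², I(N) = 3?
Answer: 800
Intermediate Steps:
F(Q) = (3 + Q)²
n(L, K) = 5/8 (n(L, K) = -⅛*(-5) = 5/8)
(-25 + 0*(n(-4, -1) + 5))*(-32) = (-25 + 0*(5/8 + 5))*(-32) = (-25 + 0*(45/8))*(-32) = (-25 + 0)*(-32) = -25*(-32) = 800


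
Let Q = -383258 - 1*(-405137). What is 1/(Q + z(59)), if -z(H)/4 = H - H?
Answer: 1/21879 ≈ 4.5706e-5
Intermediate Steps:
z(H) = 0 (z(H) = -4*(H - H) = -4*0 = 0)
Q = 21879 (Q = -383258 + 405137 = 21879)
1/(Q + z(59)) = 1/(21879 + 0) = 1/21879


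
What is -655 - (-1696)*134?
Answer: 226609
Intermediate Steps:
-655 - (-1696)*134 = -655 - 848*(-268) = -655 + 227264 = 226609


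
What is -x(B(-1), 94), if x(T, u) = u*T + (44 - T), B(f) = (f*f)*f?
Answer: 49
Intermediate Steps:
B(f) = f**3 (B(f) = f**2*f = f**3)
x(T, u) = 44 - T + T*u (x(T, u) = T*u + (44 - T) = 44 - T + T*u)
-x(B(-1), 94) = -(44 - 1*(-1)**3 + (-1)**3*94) = -(44 - 1*(-1) - 1*94) = -(44 + 1 - 94) = -1*(-49) = 49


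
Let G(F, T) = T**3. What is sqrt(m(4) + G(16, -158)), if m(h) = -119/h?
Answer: I*sqrt(15777367)/2 ≈ 1986.0*I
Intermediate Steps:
sqrt(m(4) + G(16, -158)) = sqrt(-119/4 + (-158)**3) = sqrt(-119*1/4 - 3944312) = sqrt(-119/4 - 3944312) = sqrt(-15777367/4) = I*sqrt(15777367)/2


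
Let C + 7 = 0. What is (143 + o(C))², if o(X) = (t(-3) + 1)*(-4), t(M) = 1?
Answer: 18225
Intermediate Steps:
C = -7 (C = -7 + 0 = -7)
o(X) = -8 (o(X) = (1 + 1)*(-4) = 2*(-4) = -8)
(143 + o(C))² = (143 - 8)² = 135² = 18225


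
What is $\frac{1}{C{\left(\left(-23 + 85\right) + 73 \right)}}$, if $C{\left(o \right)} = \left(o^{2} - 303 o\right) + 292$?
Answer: $- \frac{1}{22388} \approx -4.4667 \cdot 10^{-5}$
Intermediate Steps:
$C{\left(o \right)} = 292 + o^{2} - 303 o$
$\frac{1}{C{\left(\left(-23 + 85\right) + 73 \right)}} = \frac{1}{292 + \left(\left(-23 + 85\right) + 73\right)^{2} - 303 \left(\left(-23 + 85\right) + 73\right)} = \frac{1}{292 + \left(62 + 73\right)^{2} - 303 \left(62 + 73\right)} = \frac{1}{292 + 135^{2} - 40905} = \frac{1}{292 + 18225 - 40905} = \frac{1}{-22388} = - \frac{1}{22388}$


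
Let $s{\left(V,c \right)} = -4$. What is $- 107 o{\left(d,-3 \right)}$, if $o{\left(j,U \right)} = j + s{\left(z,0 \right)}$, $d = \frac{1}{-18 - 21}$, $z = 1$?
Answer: $\frac{16799}{39} \approx 430.74$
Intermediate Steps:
$d = - \frac{1}{39}$ ($d = \frac{1}{-39} = - \frac{1}{39} \approx -0.025641$)
$o{\left(j,U \right)} = -4 + j$ ($o{\left(j,U \right)} = j - 4 = -4 + j$)
$- 107 o{\left(d,-3 \right)} = - 107 \left(-4 - \frac{1}{39}\right) = \left(-107\right) \left(- \frac{157}{39}\right) = \frac{16799}{39}$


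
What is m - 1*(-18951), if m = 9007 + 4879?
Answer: 32837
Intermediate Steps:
m = 13886
m - 1*(-18951) = 13886 - 1*(-18951) = 13886 + 18951 = 32837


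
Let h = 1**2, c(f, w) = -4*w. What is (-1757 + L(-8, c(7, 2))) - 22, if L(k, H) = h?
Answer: -1778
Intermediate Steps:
h = 1
L(k, H) = 1
(-1757 + L(-8, c(7, 2))) - 22 = (-1757 + 1) - 22 = -1756 - 22 = -1778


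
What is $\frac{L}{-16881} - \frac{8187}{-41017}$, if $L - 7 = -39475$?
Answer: $\frac{585687901}{230802659} \approx 2.5376$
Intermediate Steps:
$L = -39468$ ($L = 7 - 39475 = -39468$)
$\frac{L}{-16881} - \frac{8187}{-41017} = - \frac{39468}{-16881} - \frac{8187}{-41017} = \left(-39468\right) \left(- \frac{1}{16881}\right) - - \frac{8187}{41017} = \frac{13156}{5627} + \frac{8187}{41017} = \frac{585687901}{230802659}$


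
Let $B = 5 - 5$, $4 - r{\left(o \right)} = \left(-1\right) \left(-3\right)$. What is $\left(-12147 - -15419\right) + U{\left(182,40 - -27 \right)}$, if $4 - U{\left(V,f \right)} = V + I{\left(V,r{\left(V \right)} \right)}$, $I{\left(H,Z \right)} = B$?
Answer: $3094$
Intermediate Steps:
$r{\left(o \right)} = 1$ ($r{\left(o \right)} = 4 - \left(-1\right) \left(-3\right) = 4 - 3 = 1$)
$B = 0$
$I{\left(H,Z \right)} = 0$
$U{\left(V,f \right)} = 4 - V$ ($U{\left(V,f \right)} = 4 - \left(V + 0\right) = 4 - V$)
$\left(-12147 - -15419\right) + U{\left(182,40 - -27 \right)} = \left(-12147 - -15419\right) + \left(4 - 182\right) = \left(-12147 + 15419\right) + \left(4 - 182\right) = 3272 - 178 = 3094$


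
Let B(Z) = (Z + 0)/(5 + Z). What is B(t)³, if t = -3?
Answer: -27/8 ≈ -3.3750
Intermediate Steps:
B(Z) = Z/(5 + Z)
B(t)³ = (-3/(5 - 3))³ = (-3/2)³ = -27/8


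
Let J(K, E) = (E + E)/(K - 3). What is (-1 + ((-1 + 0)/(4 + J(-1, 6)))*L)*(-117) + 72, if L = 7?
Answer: 1008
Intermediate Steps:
J(K, E) = 2*E/(-3 + K) (J(K, E) = (2*E)/(-3 + K) = 2*E/(-3 + K))
(-1 + ((-1 + 0)/(4 + J(-1, 6)))*L)*(-117) + 72 = (-1 + ((-1 + 0)/(4 + 2*6/(-3 - 1)))*7)*(-117) + 72 = (-1 - 1/(4 + 2*6/(-4))*7)*(-117) + 72 = (-1 - 1/(4 + 2*6*(-¼))*7)*(-117) + 72 = (-1 - 1/(4 - 3)*7)*(-117) + 72 = (-1 - 1/1*7)*(-117) + 72 = (-1 - 1*1*7)*(-117) + 72 = (-1 - 1*7)*(-117) + 72 = (-1 - 7)*(-117) + 72 = -8*(-117) + 72 = 936 + 72 = 1008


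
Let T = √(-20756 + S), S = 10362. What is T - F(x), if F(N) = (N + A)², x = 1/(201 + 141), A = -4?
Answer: -1868689/116964 + I*√10394 ≈ -15.977 + 101.95*I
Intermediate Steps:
x = 1/342 ≈ 0.0029240
F(N) = (-4 + N)² (F(N) = (N - 4)² = (-4 + N)²)
T = I*√10394 (T = √(-20756 + 10362) = √(-10394) = I*√10394 ≈ 101.95*I)
T - F(x) = I*√10394 - (-4 + 1/342)² = I*√10394 - (-1367/342)² = I*√10394 - 1*1868689/116964 = I*√10394 - 1868689/116964 = -1868689/116964 + I*√10394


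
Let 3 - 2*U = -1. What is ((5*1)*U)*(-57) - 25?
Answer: -595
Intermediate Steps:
U = 2 (U = 3/2 - ½*(-1) = 3/2 + ½ = 2)
((5*1)*U)*(-57) - 25 = ((5*1)*2)*(-57) - 25 = (5*2)*(-57) - 25 = 10*(-57) - 25 = -570 - 25 = -595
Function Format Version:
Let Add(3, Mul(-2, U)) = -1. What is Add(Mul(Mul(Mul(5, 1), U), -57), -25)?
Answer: -595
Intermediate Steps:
U = 2 (U = Add(Rational(3, 2), Mul(Rational(-1, 2), -1)) = Add(Rational(3, 2), Rational(1, 2)) = 2)
Add(Mul(Mul(Mul(5, 1), U), -57), -25) = Add(Mul(Mul(Mul(5, 1), 2), -57), -25) = Add(Mul(Mul(5, 2), -57), -25) = Add(Mul(10, -57), -25) = Add(-570, -25) = -595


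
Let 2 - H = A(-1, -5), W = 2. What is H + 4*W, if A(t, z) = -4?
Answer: 14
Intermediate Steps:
H = 6 (H = 2 - 1*(-4) = 2 + 4 = 6)
H + 4*W = 6 + 4*2 = 6 + 8 = 14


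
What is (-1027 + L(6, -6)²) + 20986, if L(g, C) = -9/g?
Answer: 79845/4 ≈ 19961.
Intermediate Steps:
(-1027 + L(6, -6)²) + 20986 = (-1027 + (-9/6)²) + 20986 = (-1027 + (-9*⅙)²) + 20986 = (-1027 + (-3/2)²) + 20986 = (-1027 + 9/4) + 20986 = -4099/4 + 20986 = 79845/4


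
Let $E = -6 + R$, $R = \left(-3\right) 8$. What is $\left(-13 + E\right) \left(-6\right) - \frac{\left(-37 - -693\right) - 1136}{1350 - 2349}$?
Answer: $\frac{85754}{333} \approx 257.52$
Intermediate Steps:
$R = -24$
$E = -30$ ($E = -6 - 24 = -30$)
$\left(-13 + E\right) \left(-6\right) - \frac{\left(-37 - -693\right) - 1136}{1350 - 2349} = \left(-13 - 30\right) \left(-6\right) - \frac{\left(-37 - -693\right) - 1136}{1350 - 2349} = \left(-43\right) \left(-6\right) - \frac{\left(-37 + 693\right) - 1136}{-999} = 258 - \left(656 - 1136\right) \left(- \frac{1}{999}\right) = 258 - \left(-480\right) \left(- \frac{1}{999}\right) = 258 - \frac{160}{333} = \frac{85754}{333}$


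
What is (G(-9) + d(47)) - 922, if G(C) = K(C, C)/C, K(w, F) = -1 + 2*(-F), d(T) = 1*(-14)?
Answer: -8441/9 ≈ -937.89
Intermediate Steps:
d(T) = -14
K(w, F) = -1 - 2*F
G(C) = (-1 - 2*C)/C
(G(-9) + d(47)) - 922 = ((-2 - 1/(-9)) - 14) - 922 = ((-2 - 1*(-⅑)) - 14) - 922 = ((-2 + ⅑) - 14) - 922 = (-17/9 - 14) - 922 = -143/9 - 922 = -8441/9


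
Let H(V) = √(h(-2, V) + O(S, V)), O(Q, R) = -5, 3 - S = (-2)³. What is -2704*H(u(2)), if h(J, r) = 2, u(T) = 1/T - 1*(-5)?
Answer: -2704*I*√3 ≈ -4683.5*I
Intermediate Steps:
u(T) = 5 + 1/T (u(T) = 1/T + 5 = 5 + 1/T)
S = 11 (S = 3 - 1*(-2)³ = 3 - 1*(-8) = 3 + 8 = 11)
H(V) = I*√3 (H(V) = √(2 - 5) = √(-3) = I*√3)
-2704*H(u(2)) = -2704*I*√3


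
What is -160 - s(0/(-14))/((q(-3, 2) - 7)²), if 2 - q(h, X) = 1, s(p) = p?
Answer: -160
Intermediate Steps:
q(h, X) = 1 (q(h, X) = 2 - 1*1 = 2 - 1 = 1)
-160 - s(0/(-14))/((q(-3, 2) - 7)²) = -160 - 0/(-14)/((1 - 7)²) = -160 - 0*(-1/14)/((-6)²) = -160 - 0/36 = -160 - 1*0 = -160 + 0 = -160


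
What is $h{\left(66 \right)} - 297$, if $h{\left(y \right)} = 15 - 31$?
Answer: $-313$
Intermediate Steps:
$h{\left(y \right)} = -16$
$h{\left(66 \right)} - 297 = -16 - 297 = -313$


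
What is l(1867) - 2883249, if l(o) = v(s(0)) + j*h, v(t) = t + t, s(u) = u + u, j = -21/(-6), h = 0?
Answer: -2883249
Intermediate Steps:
j = 7/2 (j = -21*(-⅙) = 7/2 ≈ 3.5000)
s(u) = 2*u
v(t) = 2*t
l(o) = 0 (l(o) = 2*(2*0) + (7/2)*0 = 2*0 + 0 = 0 + 0 = 0)
l(1867) - 2883249 = 0 - 2883249 = -2883249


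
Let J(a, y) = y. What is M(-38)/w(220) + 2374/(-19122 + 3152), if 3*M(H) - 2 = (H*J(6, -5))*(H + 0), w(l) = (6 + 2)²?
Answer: -9643939/255520 ≈ -37.742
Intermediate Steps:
w(l) = 64 (w(l) = 8² = 64)
M(H) = ⅔ - 5*H²/3 (M(H) = ⅔ + ((H*(-5))*(H + 0))/3 = ⅔ + ((-5*H)*H)/3 = ⅔ + (-5*H²)/3 = ⅔ - 5*H²/3)
M(-38)/w(220) + 2374/(-19122 + 3152) = (⅔ - 5/3*(-38)²)/64 + 2374/(-19122 + 3152) = (⅔ - 5/3*1444)*(1/64) + 2374/(-15970) = (⅔ - 7220/3)*(1/64) + 2374*(-1/15970) = -2406*1/64 - 1187/7985 = -1203/32 - 1187/7985 = -9643939/255520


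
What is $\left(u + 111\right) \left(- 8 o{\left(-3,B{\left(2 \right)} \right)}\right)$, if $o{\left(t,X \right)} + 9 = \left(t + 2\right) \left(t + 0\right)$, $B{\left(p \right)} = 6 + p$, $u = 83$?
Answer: $9312$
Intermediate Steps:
$o{\left(t,X \right)} = -9 + t \left(2 + t\right)$ ($o{\left(t,X \right)} = -9 + \left(t + 2\right) \left(t + 0\right) = -9 + \left(2 + t\right) t = -9 + t \left(2 + t\right)$)
$\left(u + 111\right) \left(- 8 o{\left(-3,B{\left(2 \right)} \right)}\right) = \left(83 + 111\right) \left(- 8 \left(-9 + \left(-3\right)^{2} + 2 \left(-3\right)\right)\right) = 194 \left(- 8 \left(-9 + 9 - 6\right)\right) = 194 \left(\left(-8\right) \left(-6\right)\right) = 194 \cdot 48 = 9312$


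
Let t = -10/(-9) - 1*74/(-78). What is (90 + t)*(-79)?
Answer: -850909/117 ≈ -7272.7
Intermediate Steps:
t = 241/117 (t = -10*(-⅑) - 74*(-1/78) = 10/9 + 37/39 = 241/117 ≈ 2.0598)
(90 + t)*(-79) = (90 + 241/117)*(-79) = (10771/117)*(-79) = -850909/117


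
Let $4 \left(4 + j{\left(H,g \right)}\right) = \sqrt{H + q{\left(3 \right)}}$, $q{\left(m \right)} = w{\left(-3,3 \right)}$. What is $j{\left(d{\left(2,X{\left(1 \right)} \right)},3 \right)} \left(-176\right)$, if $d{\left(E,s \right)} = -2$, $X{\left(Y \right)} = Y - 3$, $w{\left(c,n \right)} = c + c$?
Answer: $704 - 88 i \sqrt{2} \approx 704.0 - 124.45 i$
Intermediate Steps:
$w{\left(c,n \right)} = 2 c$
$q{\left(m \right)} = -6$ ($q{\left(m \right)} = 2 \left(-3\right) = -6$)
$X{\left(Y \right)} = -3 + Y$ ($X{\left(Y \right)} = Y - 3 = -3 + Y$)
$j{\left(H,g \right)} = -4 + \frac{\sqrt{-6 + H}}{4}$ ($j{\left(H,g \right)} = -4 + \frac{\sqrt{H - 6}}{4} = -4 + \frac{\sqrt{-6 + H}}{4}$)
$j{\left(d{\left(2,X{\left(1 \right)} \right)},3 \right)} \left(-176\right) = \left(-4 + \frac{\sqrt{-6 - 2}}{4}\right) \left(-176\right) = \left(-4 + \frac{\sqrt{-8}}{4}\right) \left(-176\right) = \left(-4 + \frac{2 i \sqrt{2}}{4}\right) \left(-176\right) = \left(-4 + \frac{i \sqrt{2}}{2}\right) \left(-176\right) = 704 - 88 i \sqrt{2}$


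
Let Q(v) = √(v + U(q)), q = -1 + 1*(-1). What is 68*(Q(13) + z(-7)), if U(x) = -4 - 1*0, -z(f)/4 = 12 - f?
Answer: -4964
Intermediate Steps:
z(f) = -48 + 4*f (z(f) = -4*(12 - f) = -48 + 4*f)
q = -2 (q = -1 - 1 = -2)
U(x) = -4 (U(x) = -4 + 0 = -4)
Q(v) = √(-4 + v) (Q(v) = √(v - 4) = √(-4 + v))
68*(Q(13) + z(-7)) = 68*(√(-4 + 13) + (-48 + 4*(-7))) = 68*(√9 + (-48 - 28)) = 68*(3 - 76) = 68*(-73) = -4964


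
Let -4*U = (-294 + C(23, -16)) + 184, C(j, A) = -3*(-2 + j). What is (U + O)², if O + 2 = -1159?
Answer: 19989841/16 ≈ 1.2494e+6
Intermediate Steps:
O = -1161 (O = -2 - 1159 = -1161)
C(j, A) = 6 - 3*j
U = 173/4 (U = -((-294 + (6 - 3*23)) + 184)/4 = -((-294 + (6 - 69)) + 184)/4 = -((-294 - 63) + 184)/4 = -(-357 + 184)/4 = -¼*(-173) = 173/4 ≈ 43.250)
(U + O)² = (173/4 - 1161)² = (-4471/4)² = 19989841/16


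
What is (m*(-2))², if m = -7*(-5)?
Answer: 4900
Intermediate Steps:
m = 35
(m*(-2))² = (35*(-2))² = (-70)² = 4900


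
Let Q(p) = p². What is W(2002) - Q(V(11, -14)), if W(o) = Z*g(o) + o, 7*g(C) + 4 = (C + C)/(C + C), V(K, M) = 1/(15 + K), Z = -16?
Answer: 9505905/4732 ≈ 2008.9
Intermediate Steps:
g(C) = -3/7 (g(C) = -4/7 + ((C + C)/(C + C))/7 = -4/7 + ((2*C)/((2*C)))/7 = -4/7 + ((2*C)*(1/(2*C)))/7 = -4/7 + (⅐)*1 = -4/7 + ⅐ = -3/7)
W(o) = 48/7 + o (W(o) = -16*(-3/7) + o = 48/7 + o)
W(2002) - Q(V(11, -14)) = (48/7 + 2002) - (1/(15 + 11))² = 14062/7 - (1/26)² = 14062/7 - 1*1/676 = 14062/7 - 1/676 = 9505905/4732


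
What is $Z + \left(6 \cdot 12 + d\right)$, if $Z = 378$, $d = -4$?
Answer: $446$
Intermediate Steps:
$Z + \left(6 \cdot 12 + d\right) = 378 + \left(6 \cdot 12 - 4\right) = 378 + \left(72 - 4\right) = 378 + 68 = 446$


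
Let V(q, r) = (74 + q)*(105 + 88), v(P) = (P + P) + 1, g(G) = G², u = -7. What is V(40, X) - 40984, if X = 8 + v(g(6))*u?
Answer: -18982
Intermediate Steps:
v(P) = 1 + 2*P (v(P) = 2*P + 1 = 1 + 2*P)
X = -503 (X = 8 + (1 + 2*6²)*(-7) = 8 + (1 + 2*36)*(-7) = 8 + (1 + 72)*(-7) = 8 + 73*(-7) = 8 - 511 = -503)
V(q, r) = 14282 + 193*q (V(q, r) = (74 + q)*193 = 14282 + 193*q)
V(40, X) - 40984 = (14282 + 193*40) - 40984 = (14282 + 7720) - 40984 = 22002 - 40984 = -18982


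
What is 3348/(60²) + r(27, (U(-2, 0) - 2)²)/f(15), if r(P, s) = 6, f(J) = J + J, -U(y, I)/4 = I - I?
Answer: 113/100 ≈ 1.1300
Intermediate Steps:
U(y, I) = 0 (U(y, I) = -4*(I - I) = -4*0 = 0)
f(J) = 2*J
3348/(60²) + r(27, (U(-2, 0) - 2)²)/f(15) = 3348/(60²) + 6/((2*15)) = 3348/3600 + 6/30 = 3348*(1/3600) + 6*(1/30) = 93/100 + ⅕ = 113/100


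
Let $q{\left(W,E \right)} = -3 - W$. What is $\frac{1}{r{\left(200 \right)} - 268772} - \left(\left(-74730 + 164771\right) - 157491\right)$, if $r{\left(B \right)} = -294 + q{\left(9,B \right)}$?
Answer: $\frac{18149311099}{269078} \approx 67450.0$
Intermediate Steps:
$r{\left(B \right)} = -306$ ($r{\left(B \right)} = -294 - 12 = -306$)
$\frac{1}{r{\left(200 \right)} - 268772} - \left(\left(-74730 + 164771\right) - 157491\right) = \frac{1}{-306 - 268772} - \left(\left(-74730 + 164771\right) - 157491\right) = \frac{1}{-269078} - \left(90041 - 157491\right) = - \frac{1}{269078} - -67450 = - \frac{1}{269078} + 67450 = \frac{18149311099}{269078}$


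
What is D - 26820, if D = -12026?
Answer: -38846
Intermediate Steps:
D - 26820 = -12026 - 26820 = -38846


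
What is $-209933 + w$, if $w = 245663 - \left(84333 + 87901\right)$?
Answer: $-136504$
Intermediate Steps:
$w = 73429$ ($w = 245663 - 172234 = 73429$)
$-209933 + w = -209933 + 73429 = -136504$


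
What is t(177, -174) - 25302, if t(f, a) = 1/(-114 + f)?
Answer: -1594025/63 ≈ -25302.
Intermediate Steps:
t(177, -174) - 25302 = 1/(-114 + 177) - 25302 = 1/63 - 25302 = -1594025/63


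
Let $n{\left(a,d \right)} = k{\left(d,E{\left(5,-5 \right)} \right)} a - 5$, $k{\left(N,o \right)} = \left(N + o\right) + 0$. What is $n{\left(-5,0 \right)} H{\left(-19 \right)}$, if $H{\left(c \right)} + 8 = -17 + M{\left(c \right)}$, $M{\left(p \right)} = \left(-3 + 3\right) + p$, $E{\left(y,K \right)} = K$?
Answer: $-880$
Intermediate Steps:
$M{\left(p \right)} = p$ ($M{\left(p \right)} = 0 + p = p$)
$k{\left(N,o \right)} = N + o$
$H{\left(c \right)} = -25 + c$ ($H{\left(c \right)} = -8 + \left(-17 + c\right) = -25 + c$)
$n{\left(a,d \right)} = -5 + a \left(-5 + d\right)$ ($n{\left(a,d \right)} = \left(d - 5\right) a - 5 = \left(-5 + d\right) a - 5 = a \left(-5 + d\right) - 5 = -5 + a \left(-5 + d\right)$)
$n{\left(-5,0 \right)} H{\left(-19 \right)} = \left(-5 - 5 \left(-5 + 0\right)\right) \left(-25 - 19\right) = \left(-5 - -25\right) \left(-44\right) = \left(-5 + 25\right) \left(-44\right) = 20 \left(-44\right) = -880$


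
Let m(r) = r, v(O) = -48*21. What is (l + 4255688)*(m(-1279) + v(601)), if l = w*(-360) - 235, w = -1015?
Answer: -10567890811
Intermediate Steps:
v(O) = -1008
l = 365165 (l = -1015*(-360) - 235 = 365400 - 235 = 365165)
(l + 4255688)*(m(-1279) + v(601)) = (365165 + 4255688)*(-1279 - 1008) = 4620853*(-2287) = -10567890811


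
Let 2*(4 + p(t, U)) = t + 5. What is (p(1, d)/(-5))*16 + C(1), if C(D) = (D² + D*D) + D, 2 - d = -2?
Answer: 31/5 ≈ 6.2000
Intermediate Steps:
d = 4 (d = 2 - 1*(-2) = 2 + 2 = 4)
p(t, U) = -3/2 + t/2 (p(t, U) = -4 + (t + 5)/2 = -4 + (5 + t)/2 = -4 + (5/2 + t/2) = -3/2 + t/2)
C(D) = D + 2*D² (C(D) = (D² + D²) + D = 2*D² + D = D + 2*D²)
(p(1, d)/(-5))*16 + C(1) = ((-3/2 + (½)*1)/(-5))*16 + 1*(1 + 2*1) = ((-3/2 + ½)*(-⅕))*16 + 1*(1 + 2) = -1*(-⅕)*16 + 1*3 = (⅕)*16 + 3 = 16/5 + 3 = 31/5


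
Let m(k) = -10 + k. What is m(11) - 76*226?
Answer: -17175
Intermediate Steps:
m(11) - 76*226 = (-10 + 11) - 76*226 = 1 - 17176 = -17175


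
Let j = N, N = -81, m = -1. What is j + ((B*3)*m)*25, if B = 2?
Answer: -231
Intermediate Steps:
j = -81
j + ((B*3)*m)*25 = -81 + ((2*3)*(-1))*25 = -81 + (6*(-1))*25 = -81 - 6*25 = -81 - 150 = -231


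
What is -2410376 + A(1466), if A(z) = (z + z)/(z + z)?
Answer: -2410375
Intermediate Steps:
A(z) = 1 (A(z) = (2*z)/((2*z)) = (2*z)*(1/(2*z)) = 1)
-2410376 + A(1466) = -2410376 + 1 = -2410375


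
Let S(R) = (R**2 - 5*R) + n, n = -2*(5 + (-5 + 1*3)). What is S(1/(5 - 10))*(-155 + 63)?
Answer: 11408/25 ≈ 456.32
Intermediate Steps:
n = -6 (n = -2*(5 + (-5 + 3)) = -2*(5 - 2) = -2*3 = -6)
S(R) = -6 + R**2 - 5*R (S(R) = (R**2 - 5*R) - 6 = -6 + R**2 - 5*R)
S(1/(5 - 10))*(-155 + 63) = (-6 + (1/(5 - 10))**2 - 5/(5 - 10))*(-155 + 63) = (-6 + (1/(-5))**2 - 5/(-5))*(-92) = (-6 + (-1/5)**2 - 5*(-1/5))*(-92) = (-6 + 1/25 + 1)*(-92) = -124/25*(-92) = 11408/25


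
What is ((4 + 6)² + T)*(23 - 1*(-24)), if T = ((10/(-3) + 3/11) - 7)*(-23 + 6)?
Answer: 420368/33 ≈ 12738.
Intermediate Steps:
T = 5644/33 (T = ((10*(-⅓) + 3*(1/11)) - 7)*(-17) = ((-10/3 + 3/11) - 7)*(-17) = (-101/33 - 7)*(-17) = -332/33*(-17) = 5644/33 ≈ 171.03)
((4 + 6)² + T)*(23 - 1*(-24)) = ((4 + 6)² + 5644/33)*(23 - 1*(-24)) = (10² + 5644/33)*(23 + 24) = (100 + 5644/33)*47 = (8944/33)*47 = 420368/33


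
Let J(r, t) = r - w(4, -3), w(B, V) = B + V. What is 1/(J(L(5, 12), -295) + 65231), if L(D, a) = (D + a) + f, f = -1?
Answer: 1/65246 ≈ 1.5327e-5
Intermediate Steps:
L(D, a) = -1 + D + a (L(D, a) = (D + a) - 1 = -1 + D + a)
J(r, t) = -1 + r (J(r, t) = r - (4 - 3) = r - 1*1 = r - 1 = -1 + r)
1/(J(L(5, 12), -295) + 65231) = 1/((-1 + (-1 + 5 + 12)) + 65231) = 1/((-1 + 16) + 65231) = 1/(15 + 65231) = 1/65246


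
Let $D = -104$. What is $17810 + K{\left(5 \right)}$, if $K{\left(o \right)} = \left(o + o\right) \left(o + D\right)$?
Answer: $16820$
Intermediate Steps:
$K{\left(o \right)} = 2 o \left(-104 + o\right)$ ($K{\left(o \right)} = \left(o + o\right) \left(o - 104\right) = 2 o \left(-104 + o\right)$)
$17810 + K{\left(5 \right)} = 17810 + 2 \cdot 5 \left(-104 + 5\right) = 17810 + 2 \cdot 5 \left(-99\right) = 17810 - 990 = 16820$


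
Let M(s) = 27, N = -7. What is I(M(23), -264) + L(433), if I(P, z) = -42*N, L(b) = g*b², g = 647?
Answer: 121305677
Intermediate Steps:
L(b) = 647*b²
I(P, z) = 294 (I(P, z) = -42*(-7) = 294)
I(M(23), -264) + L(433) = 294 + 647*433² = 294 + 647*187489 = 294 + 121305383 = 121305677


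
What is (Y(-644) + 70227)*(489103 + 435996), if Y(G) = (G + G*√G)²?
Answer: -246636038322079 + 1534687435456*I*√161 ≈ -2.4664e+14 + 1.9473e+13*I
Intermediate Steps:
Y(G) = (G + G^(3/2))²
(Y(-644) + 70227)*(489103 + 435996) = ((-644 + (-644)^(3/2))² + 70227)*(489103 + 435996) = ((-644 - 1288*I*√161)² + 70227)*925099 = (70227 + (-644 - 1288*I*√161)²)*925099 = 64966927473 + 925099*(-644 - 1288*I*√161)²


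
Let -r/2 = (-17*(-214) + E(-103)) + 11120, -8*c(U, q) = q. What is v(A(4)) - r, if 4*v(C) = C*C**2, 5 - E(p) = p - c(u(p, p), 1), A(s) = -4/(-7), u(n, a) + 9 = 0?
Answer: 40792025/1372 ≈ 29732.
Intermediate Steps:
u(n, a) = -9 (u(n, a) = -9 + 0 = -9)
c(U, q) = -q/8
A(s) = 4/7 (A(s) = -4*(-1/7) = 4/7)
E(p) = 39/8 - p (E(p) = 5 - (p - (-1)/8) = 5 - (p - 1*(-1/8)) = 5 - (p + 1/8) = 5 - (1/8 + p) = 5 + (-1/8 - p) = 39/8 - p)
v(C) = C**3/4 (v(C) = (C*C**2)/4 = C**3/4)
r = -118927/4 (r = -2*((-17*(-214) + (39/8 - 1*(-103))) + 11120) = -2*((3638 + (39/8 + 103)) + 11120) = -2*((3638 + 863/8) + 11120) = -2*(29967/8 + 11120) = -2*118927/8 = -118927/4 ≈ -29732.)
v(A(4)) - r = (4/7)**3/4 - 1*(-118927/4) = (1/4)*(64/343) + 118927/4 = 16/343 + 118927/4 = 40792025/1372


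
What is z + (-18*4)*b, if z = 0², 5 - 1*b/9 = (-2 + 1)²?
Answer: -2592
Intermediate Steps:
b = 36 (b = 45 - 9*(-2 + 1)² = 45 - 9*(-1)² = 45 - 9*1 = 45 - 9 = 36)
z = 0
z + (-18*4)*b = 0 - 18*4*36 = 0 - 72*36 = 0 - 2592 = -2592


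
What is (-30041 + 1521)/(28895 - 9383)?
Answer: -3565/2439 ≈ -1.4617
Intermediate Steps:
(-30041 + 1521)/(28895 - 9383) = -28520/19512 = -28520*1/19512 = -3565/2439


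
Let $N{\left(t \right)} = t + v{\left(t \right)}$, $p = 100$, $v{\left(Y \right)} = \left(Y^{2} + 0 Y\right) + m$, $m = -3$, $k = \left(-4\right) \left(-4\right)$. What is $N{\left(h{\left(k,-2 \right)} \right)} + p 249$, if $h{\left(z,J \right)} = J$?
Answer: $24899$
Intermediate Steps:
$k = 16$
$v{\left(Y \right)} = -3 + Y^{2}$ ($v{\left(Y \right)} = \left(Y^{2} + 0 Y\right) - 3 = \left(Y^{2} + 0\right) - 3 = Y^{2} - 3 = -3 + Y^{2}$)
$N{\left(t \right)} = -3 + t + t^{2}$ ($N{\left(t \right)} = t + \left(-3 + t^{2}\right) = -3 + t + t^{2}$)
$N{\left(h{\left(k,-2 \right)} \right)} + p 249 = \left(-3 - 2 + \left(-2\right)^{2}\right) + 100 \cdot 249 = \left(-3 - 2 + 4\right) + 24900 = -1 + 24900 = 24899$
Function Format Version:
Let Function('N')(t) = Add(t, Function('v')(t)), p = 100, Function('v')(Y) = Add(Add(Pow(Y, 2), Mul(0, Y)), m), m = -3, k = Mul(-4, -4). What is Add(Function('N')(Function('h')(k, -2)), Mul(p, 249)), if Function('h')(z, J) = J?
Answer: 24899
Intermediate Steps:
k = 16
Function('v')(Y) = Add(-3, Pow(Y, 2)) (Function('v')(Y) = Add(Add(Pow(Y, 2), Mul(0, Y)), -3) = Add(Add(Pow(Y, 2), 0), -3) = Add(Pow(Y, 2), -3) = Add(-3, Pow(Y, 2)))
Function('N')(t) = Add(-3, t, Pow(t, 2)) (Function('N')(t) = Add(t, Add(-3, Pow(t, 2))) = Add(-3, t, Pow(t, 2)))
Add(Function('N')(Function('h')(k, -2)), Mul(p, 249)) = Add(Add(-3, -2, Pow(-2, 2)), Mul(100, 249)) = Add(Add(-3, -2, 4), 24900) = Add(-1, 24900) = 24899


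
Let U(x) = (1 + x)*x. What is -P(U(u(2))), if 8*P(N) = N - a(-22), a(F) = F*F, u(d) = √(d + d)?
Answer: 239/4 ≈ 59.750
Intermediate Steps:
u(d) = √2*√d (u(d) = √(2*d) = √2*√d)
a(F) = F²
U(x) = x*(1 + x)
P(N) = -121/2 + N/8 (P(N) = (N - 1*(-22)²)/8 = (N - 1*484)/8 = (N - 484)/8 = (-484 + N)/8 = -121/2 + N/8)
-P(U(u(2))) = -(-121/2 + ((√2*√2)*(1 + √2*√2))/8) = -(-121/2 + (2*(1 + 2))/8) = -(-121/2 + (2*3)/8) = -(-121/2 + (⅛)*6) = -(-121/2 + ¾) = -1*(-239/4) = 239/4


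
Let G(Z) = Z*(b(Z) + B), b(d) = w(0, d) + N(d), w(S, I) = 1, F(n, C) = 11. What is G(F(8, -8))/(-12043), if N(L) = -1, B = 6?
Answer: -66/12043 ≈ -0.0054804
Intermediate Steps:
b(d) = 0 (b(d) = 1 - 1 = 0)
G(Z) = 6*Z (G(Z) = Z*(0 + 6) = Z*6 = 6*Z)
G(F(8, -8))/(-12043) = (6*11)/(-12043) = 66*(-1/12043) = -66/12043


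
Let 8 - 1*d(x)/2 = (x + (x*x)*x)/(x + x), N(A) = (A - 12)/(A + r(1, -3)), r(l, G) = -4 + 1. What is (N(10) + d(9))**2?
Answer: 215296/49 ≈ 4393.8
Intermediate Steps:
r(l, G) = -3
N(A) = (-12 + A)/(-3 + A) (N(A) = (A - 12)/(A - 3) = (-12 + A)/(-3 + A))
d(x) = 16 - (x + x**3)/x (d(x) = 16 - 2*(x + (x*x)*x)/(x + x) = 16 - 2*(x + x**2*x)/(2*x) = 16 - 2*(x + x**3)*1/(2*x) = 16 - (x + x**3)/x)
(N(10) + d(9))**2 = ((-12 + 10)/(-3 + 10) + (15 - 1*9**2))**2 = (-2/7 + (15 - 1*81))**2 = ((1/7)*(-2) + (15 - 81))**2 = (-2/7 - 66)**2 = (-464/7)**2 = 215296/49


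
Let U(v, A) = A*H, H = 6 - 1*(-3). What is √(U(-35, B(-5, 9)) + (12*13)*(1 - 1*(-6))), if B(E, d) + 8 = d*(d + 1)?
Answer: √1830 ≈ 42.779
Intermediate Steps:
H = 9 (H = 6 + 3 = 9)
B(E, d) = -8 + d*(1 + d) (B(E, d) = -8 + d*(d + 1) = -8 + d*(1 + d))
U(v, A) = 9*A (U(v, A) = A*9 = 9*A)
√(U(-35, B(-5, 9)) + (12*13)*(1 - 1*(-6))) = √(9*(-8 + 9 + 9²) + (12*13)*(1 - 1*(-6))) = √(9*(-8 + 9 + 81) + 156*(1 + 6)) = √(9*82 + 156*7) = √(738 + 1092) = √1830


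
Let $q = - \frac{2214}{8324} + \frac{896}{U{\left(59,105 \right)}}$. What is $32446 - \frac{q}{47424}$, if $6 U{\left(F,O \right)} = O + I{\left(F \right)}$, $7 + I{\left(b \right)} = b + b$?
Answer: $\frac{57637339275307}{1776408192} \approx 32446.0$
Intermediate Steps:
$I{\left(b \right)} = -7 + 2 b$ ($I{\left(b \right)} = -7 + \left(b + b\right) = -7 + 2 b$)
$U{\left(F,O \right)} = - \frac{7}{6} + \frac{F}{3} + \frac{O}{6}$ ($U{\left(F,O \right)} = \frac{O + \left(-7 + 2 F\right)}{6} = \frac{-7 + O + 2 F}{6} = - \frac{7}{6} + \frac{F}{3} + \frac{O}{6}$)
$q = \frac{922325}{37458}$ ($q = - \frac{2214}{8324} + \frac{896}{- \frac{7}{6} + \frac{1}{3} \cdot 59 + \frac{1}{6} \cdot 105} = \left(-2214\right) \frac{1}{8324} + \frac{896}{- \frac{7}{6} + \frac{59}{3} + \frac{35}{2}} = - \frac{1107}{4162} + \frac{896}{36} = - \frac{1107}{4162} + 896 \cdot \frac{1}{36} = - \frac{1107}{4162} + \frac{224}{9} = \frac{922325}{37458} \approx 24.623$)
$32446 - \frac{q}{47424} = 32446 - \frac{922325}{37458 \cdot 47424} = 32446 - \frac{922325}{37458} \cdot \frac{1}{47424} = 32446 - \frac{922325}{1776408192} = \frac{57637339275307}{1776408192}$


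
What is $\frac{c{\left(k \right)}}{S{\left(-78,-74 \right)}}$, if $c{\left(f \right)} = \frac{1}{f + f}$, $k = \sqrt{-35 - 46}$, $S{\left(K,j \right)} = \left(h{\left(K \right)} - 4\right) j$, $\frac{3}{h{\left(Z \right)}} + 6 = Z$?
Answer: $- \frac{7 i}{37629} \approx - 0.00018603 i$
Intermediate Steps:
$h{\left(Z \right)} = \frac{3}{-6 + Z}$
$S{\left(K,j \right)} = j \left(-4 + \frac{3}{-6 + K}\right)$ ($S{\left(K,j \right)} = \left(\frac{3}{-6 + K} - 4\right) j = \left(-4 + \frac{3}{-6 + K}\right) j = j \left(-4 + \frac{3}{-6 + K}\right)$)
$k = 9 i$ ($k = \sqrt{-81} = 9 i \approx 9.0 i$)
$c{\left(f \right)} = \frac{1}{2 f}$
$\frac{c{\left(k \right)}}{S{\left(-78,-74 \right)}} = \frac{\frac{1}{2} \frac{1}{9 i}}{\left(-74\right) \frac{1}{-6 - 78} \left(27 - -312\right)} = \frac{\frac{1}{2} \left(- \frac{i}{9}\right)}{\left(-74\right) \frac{1}{-84} \left(27 + 312\right)} = \frac{\left(- \frac{1}{18}\right) i}{\left(-74\right) \left(- \frac{1}{84}\right) 339} = \frac{\left(- \frac{1}{18}\right) i}{\frac{4181}{14}} = - \frac{i}{18} \cdot \frac{14}{4181} = - \frac{7 i}{37629}$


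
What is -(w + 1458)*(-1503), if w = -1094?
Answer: 547092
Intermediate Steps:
-(w + 1458)*(-1503) = -(-1094 + 1458)*(-1503) = -364*(-1503) = -1*(-547092) = 547092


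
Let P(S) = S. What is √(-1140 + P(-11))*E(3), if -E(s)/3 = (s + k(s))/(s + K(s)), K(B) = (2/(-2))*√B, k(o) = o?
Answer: -9*I*√1151 - 3*I*√3453 ≈ -481.62*I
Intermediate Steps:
K(B) = -√B (K(B) = (2*(-½))*√B = -√B)
E(s) = -6*s/(s - √s) (E(s) = -3*(s + s)/(s - √s) = -3*2*s/(s - √s) = -6*s/(s - √s))
√(-1140 + P(-11))*E(3) = √(-1140 - 11)*(6*3/(√3 - 1*3)) = √(-1151)*(6*3/(√3 - 3)) = (I*√1151)*(6*3/(-3 + √3)) = (I*√1151)*(18/(-3 + √3)) = 18*I*√1151/(-3 + √3)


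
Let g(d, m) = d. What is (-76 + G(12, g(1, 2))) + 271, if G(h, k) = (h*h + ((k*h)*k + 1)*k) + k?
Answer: 353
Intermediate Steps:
G(h, k) = k + h² + k*(1 + h*k²) (G(h, k) = (h² + ((h*k)*k + 1)*k) + k = (h² + (h*k² + 1)*k) + k = (h² + (1 + h*k²)*k) + k = (h² + k*(1 + h*k²)) + k = k + h² + k*(1 + h*k²))
(-76 + G(12, g(1, 2))) + 271 = (-76 + (12² + 2*1 + 12*1³)) + 271 = (-76 + (144 + 2 + 12*1)) + 271 = (-76 + (144 + 2 + 12)) + 271 = (-76 + 158) + 271 = 82 + 271 = 353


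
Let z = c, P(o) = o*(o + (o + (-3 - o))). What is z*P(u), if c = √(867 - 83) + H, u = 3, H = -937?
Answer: 0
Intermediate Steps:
c = -909 (c = √(867 - 83) - 937 = √784 - 937 = 28 - 937 = -909)
P(o) = o*(-3 + o) (P(o) = o*(o - 3) = o*(-3 + o))
z = -909
z*P(u) = -2727*(-3 + 3) = -2727*0 = -909*0 = 0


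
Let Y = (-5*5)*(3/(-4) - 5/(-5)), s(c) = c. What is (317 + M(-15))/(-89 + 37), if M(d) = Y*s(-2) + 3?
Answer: -665/104 ≈ -6.3942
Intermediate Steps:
Y = -25/4 (Y = -25*(3*(-¼) - 5*(-⅕)) = -25*(-¾ + 1) = -25*¼ = -25/4 ≈ -6.2500)
M(d) = 31/2 (M(d) = -25/4*(-2) + 3 = 25/2 + 3 = 31/2)
(317 + M(-15))/(-89 + 37) = (317 + 31/2)/(-89 + 37) = (665/2)/(-52) = (665/2)*(-1/52) = -665/104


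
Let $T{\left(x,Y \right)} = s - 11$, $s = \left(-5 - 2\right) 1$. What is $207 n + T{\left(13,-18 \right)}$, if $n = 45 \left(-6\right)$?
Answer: $-55908$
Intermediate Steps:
$s = -7$ ($s = \left(-7\right) 1 = -7$)
$n = -270$
$T{\left(x,Y \right)} = -18$ ($T{\left(x,Y \right)} = -7 - 11 = -18$)
$207 n + T{\left(13,-18 \right)} = 207 \left(-270\right) - 18 = -55890 - 18 = -55908$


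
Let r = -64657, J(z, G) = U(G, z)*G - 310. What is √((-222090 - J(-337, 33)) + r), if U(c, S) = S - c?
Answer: I*√274227 ≈ 523.67*I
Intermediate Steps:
J(z, G) = -310 + G*(z - G) (J(z, G) = (z - G)*G - 310 = G*(z - G) - 310 = -310 + G*(z - G))
√((-222090 - J(-337, 33)) + r) = √((-222090 - (-310 - 1*33*(33 - 1*(-337)))) - 64657) = √((-222090 - (-310 - 1*33*(33 + 337))) - 64657) = √((-222090 - (-310 - 1*33*370)) - 64657) = √((-222090 - (-310 - 12210)) - 64657) = √((-222090 - 1*(-12520)) - 64657) = √((-222090 + 12520) - 64657) = √(-209570 - 64657) = √(-274227) = I*√274227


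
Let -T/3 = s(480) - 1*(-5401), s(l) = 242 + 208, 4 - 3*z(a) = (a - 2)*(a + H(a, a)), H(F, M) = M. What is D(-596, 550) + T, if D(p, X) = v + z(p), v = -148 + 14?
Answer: -255291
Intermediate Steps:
z(a) = 4/3 - 2*a*(-2 + a)/3 (z(a) = 4/3 - (a - 2)*(a + a)/3 = 4/3 - (-2 + a)*2*a/3 = 4/3 - 2*a*(-2 + a)/3)
v = -134
s(l) = 450
D(p, X) = -398/3 - 2*p²/3 + 4*p/3 (D(p, X) = -134 + (4/3 - 2*p²/3 + 4*p/3) = -398/3 - 2*p²/3 + 4*p/3)
T = -17553 (T = -3*(450 - 1*(-5401)) = -3*(450 + 5401) = -3*5851 = -17553)
D(-596, 550) + T = (-398/3 - ⅔*(-596)² + (4/3)*(-596)) - 17553 = (-398/3 - ⅔*355216 - 2384/3) - 17553 = (-398/3 - 710432/3 - 2384/3) - 17553 = -237738 - 17553 = -255291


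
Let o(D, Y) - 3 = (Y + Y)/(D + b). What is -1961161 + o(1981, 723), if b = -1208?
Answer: -1515973688/773 ≈ -1.9612e+6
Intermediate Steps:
o(D, Y) = 3 + 2*Y/(-1208 + D) (o(D, Y) = 3 + (Y + Y)/(D - 1208) = 3 + (2*Y)/(-1208 + D) = 3 + 2*Y/(-1208 + D))
-1961161 + o(1981, 723) = -1961161 + (-3624 + 2*723 + 3*1981)/(-1208 + 1981) = -1961161 + (-3624 + 1446 + 5943)/773 = -1961161 + (1/773)*3765 = -1961161 + 3765/773 = -1515973688/773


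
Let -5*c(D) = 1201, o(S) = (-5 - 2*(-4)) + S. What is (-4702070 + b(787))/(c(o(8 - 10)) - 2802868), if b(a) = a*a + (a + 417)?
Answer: 6802495/4671847 ≈ 1.4561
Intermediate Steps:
b(a) = 417 + a + a² (b(a) = a² + (417 + a) = 417 + a + a²)
o(S) = 3 + S (o(S) = (-5 + 8) + S = 3 + S)
c(D) = -1201/5 (c(D) = -⅕*1201 = -1201/5)
(-4702070 + b(787))/(c(o(8 - 10)) - 2802868) = (-4702070 + (417 + 787 + 787²))/(-1201/5 - 2802868) = (-4702070 + (417 + 787 + 619369))/(-14015541/5) = (-4702070 + 620573)*(-5/14015541) = -4081497*(-5/14015541) = 6802495/4671847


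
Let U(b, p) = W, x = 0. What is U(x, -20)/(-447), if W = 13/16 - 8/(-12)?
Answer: -71/21456 ≈ -0.0033091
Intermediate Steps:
W = 71/48 (W = 13*(1/16) - 8*(-1/12) = 13/16 + ⅔ = 71/48 ≈ 1.4792)
U(b, p) = 71/48
U(x, -20)/(-447) = (71/48)/(-447) = (71/48)*(-1/447) = -71/21456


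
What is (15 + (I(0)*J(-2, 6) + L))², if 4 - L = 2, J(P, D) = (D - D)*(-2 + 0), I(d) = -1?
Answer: 289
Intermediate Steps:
J(P, D) = 0 (J(P, D) = 0*(-2) = 0)
L = 2 (L = 4 - 1*2 = 4 - 2 = 2)
(15 + (I(0)*J(-2, 6) + L))² = (15 + (-1*0 + 2))² = (15 + (0 + 2))² = (15 + 2)² = 17² = 289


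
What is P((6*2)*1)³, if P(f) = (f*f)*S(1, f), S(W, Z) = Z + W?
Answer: 6560206848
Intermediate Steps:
S(W, Z) = W + Z
P(f) = f²*(1 + f) (P(f) = (f*f)*(1 + f) = f²*(1 + f))
P((6*2)*1)³ = (((6*2)*1)²*(1 + (6*2)*1))³ = ((12*1)²*(1 + 12*1))³ = (12²*(1 + 12))³ = (144*13)³ = 1872³ = 6560206848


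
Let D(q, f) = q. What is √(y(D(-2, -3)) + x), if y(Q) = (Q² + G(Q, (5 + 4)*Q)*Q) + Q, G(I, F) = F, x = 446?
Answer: 22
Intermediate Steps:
y(Q) = Q + 10*Q² (y(Q) = (Q² + ((5 + 4)*Q)*Q) + Q = (Q² + (9*Q)*Q) + Q = (Q² + 9*Q²) + Q = 10*Q² + Q = Q + 10*Q²)
√(y(D(-2, -3)) + x) = √(-2*(1 + 10*(-2)) + 446) = √(-2*(1 - 20) + 446) = √(-2*(-19) + 446) = √(38 + 446) = √484 = 22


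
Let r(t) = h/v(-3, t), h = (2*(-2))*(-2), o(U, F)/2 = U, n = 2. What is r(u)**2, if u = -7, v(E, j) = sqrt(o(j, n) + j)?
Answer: -64/21 ≈ -3.0476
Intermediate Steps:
o(U, F) = 2*U
v(E, j) = sqrt(3)*sqrt(j) (v(E, j) = sqrt(2*j + j) = sqrt(3*j) = sqrt(3)*sqrt(j))
h = 8 (h = -4*(-2) = 8)
r(t) = 8*sqrt(3)/(3*sqrt(t)) (r(t) = 8/((sqrt(3)*sqrt(t))) = 8*(sqrt(3)/(3*sqrt(t))) = 8*sqrt(3)/(3*sqrt(t)))
r(u)**2 = (8*sqrt(3)/(3*sqrt(-7)))**2 = (8*sqrt(3)*(-I*sqrt(7)/7)/3)**2 = (-8*I*sqrt(21)/21)**2 = -64/21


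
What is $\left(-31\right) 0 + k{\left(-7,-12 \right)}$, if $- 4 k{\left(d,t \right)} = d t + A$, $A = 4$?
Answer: $-22$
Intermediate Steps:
$k{\left(d,t \right)} = -1 - \frac{d t}{4}$ ($k{\left(d,t \right)} = - \frac{d t + 4}{4} = - \frac{4 + d t}{4} = -1 - \frac{d t}{4}$)
$\left(-31\right) 0 + k{\left(-7,-12 \right)} = \left(-31\right) 0 - \left(1 - -21\right) = 0 - 22 = -22$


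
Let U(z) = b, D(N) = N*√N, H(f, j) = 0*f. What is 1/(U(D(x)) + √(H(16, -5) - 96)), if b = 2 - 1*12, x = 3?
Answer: -5/98 - I*√6/49 ≈ -0.05102 - 0.04999*I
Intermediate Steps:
H(f, j) = 0
b = -10 (b = 2 - 12 = -10)
D(N) = N^(3/2)
U(z) = -10
1/(U(D(x)) + √(H(16, -5) - 96)) = 1/(-10 + √(0 - 96)) = 1/(-10 + √(-96)) = 1/(-10 + 4*I*√6)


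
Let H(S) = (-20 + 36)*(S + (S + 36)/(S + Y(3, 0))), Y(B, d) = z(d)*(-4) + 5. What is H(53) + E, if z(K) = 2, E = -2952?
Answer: -51888/25 ≈ -2075.5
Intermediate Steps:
Y(B, d) = -3 (Y(B, d) = 2*(-4) + 5 = -8 + 5 = -3)
H(S) = 16*S + 16*(36 + S)/(-3 + S) (H(S) = (-20 + 36)*(S + (S + 36)/(S - 3)) = 16*(S + (36 + S)/(-3 + S)) = 16*S + 16*(36 + S)/(-3 + S))
H(53) + E = 16*(36 + 53**2 - 2*53)/(-3 + 53) - 2952 = 16*(36 + 2809 - 106)/50 - 2952 = 16*(1/50)*2739 - 2952 = 21912/25 - 2952 = -51888/25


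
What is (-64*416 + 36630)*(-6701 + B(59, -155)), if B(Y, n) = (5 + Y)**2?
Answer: -26065630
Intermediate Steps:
(-64*416 + 36630)*(-6701 + B(59, -155)) = (-64*416 + 36630)*(-6701 + (5 + 59)**2) = (-26624 + 36630)*(-6701 + 64**2) = 10006*(-6701 + 4096) = 10006*(-2605) = -26065630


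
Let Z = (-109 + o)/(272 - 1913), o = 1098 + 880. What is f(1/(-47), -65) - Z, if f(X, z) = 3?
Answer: 2264/547 ≈ 4.1389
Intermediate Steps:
o = 1978
Z = -623/547 (Z = (-109 + 1978)/(272 - 1913) = 1869/(-1641) = 1869*(-1/1641) = -623/547 ≈ -1.1389)
f(1/(-47), -65) - Z = 3 - 1*(-623/547) = 3 + 623/547 = 2264/547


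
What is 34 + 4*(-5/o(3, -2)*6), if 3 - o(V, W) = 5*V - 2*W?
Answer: 83/2 ≈ 41.500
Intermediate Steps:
o(V, W) = 3 - 5*V + 2*W (o(V, W) = 3 - (5*V - 2*W) = 3 - (-2*W + 5*V) = 3 + (-5*V + 2*W) = 3 - 5*V + 2*W)
34 + 4*(-5/o(3, -2)*6) = 34 + 4*(-5/(3 - 5*3 + 2*(-2))*6) = 34 + 4*(-5/(3 - 15 - 4)*6) = 34 + 4*(-5/(-16)*6) = 34 + 4*(-5*(-1/16)*6) = 34 + 4*((5/16)*6) = 34 + 4*(15/8) = 34 + 15/2 = 83/2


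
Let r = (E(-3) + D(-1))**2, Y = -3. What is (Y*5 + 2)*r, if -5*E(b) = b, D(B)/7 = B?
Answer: -13312/25 ≈ -532.48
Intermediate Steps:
D(B) = 7*B
E(b) = -b/5
r = 1024/25 (r = (-1/5*(-3) + 7*(-1))**2 = (3/5 - 7)**2 = (-32/5)**2 = 1024/25 ≈ 40.960)
(Y*5 + 2)*r = (-3*5 + 2)*(1024/25) = (-15 + 2)*(1024/25) = -13*1024/25 = -13312/25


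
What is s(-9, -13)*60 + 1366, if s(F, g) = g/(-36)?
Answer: 4163/3 ≈ 1387.7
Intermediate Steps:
s(F, g) = -g/36 (s(F, g) = g*(-1/36) = -g/36)
s(-9, -13)*60 + 1366 = -1/36*(-13)*60 + 1366 = (13/36)*60 + 1366 = 65/3 + 1366 = 4163/3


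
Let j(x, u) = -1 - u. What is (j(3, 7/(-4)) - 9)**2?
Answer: 1089/16 ≈ 68.063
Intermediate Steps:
(j(3, 7/(-4)) - 9)**2 = ((-1 - 7/(-4)) - 9)**2 = ((-1 - 7*(-1)/4) - 9)**2 = ((-1 - 1*(-7/4)) - 9)**2 = ((-1 + 7/4) - 9)**2 = (3/4 - 9)**2 = (-33/4)**2 = 1089/16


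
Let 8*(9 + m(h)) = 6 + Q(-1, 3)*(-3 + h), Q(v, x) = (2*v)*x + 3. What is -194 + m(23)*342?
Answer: -11161/2 ≈ -5580.5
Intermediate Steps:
Q(v, x) = 3 + 2*v*x (Q(v, x) = 2*v*x + 3 = 3 + 2*v*x)
m(h) = -57/8 - 3*h/8 (m(h) = -9 + (6 + (3 + 2*(-1)*3)*(-3 + h))/8 = -9 + (6 + (3 - 6)*(-3 + h))/8 = -9 + (6 - 3*(-3 + h))/8 = -9 + (6 + (9 - 3*h))/8 = -9 + (15 - 3*h)/8 = -9 + (15/8 - 3*h/8) = -57/8 - 3*h/8)
-194 + m(23)*342 = -194 + (-57/8 - 3/8*23)*342 = -194 + (-57/8 - 69/8)*342 = -194 - 63/4*342 = -194 - 10773/2 = -11161/2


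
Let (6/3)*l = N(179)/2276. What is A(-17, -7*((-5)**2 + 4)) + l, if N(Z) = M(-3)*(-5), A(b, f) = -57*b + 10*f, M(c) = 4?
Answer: -1207423/1138 ≈ -1061.0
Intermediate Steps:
N(Z) = -20 (N(Z) = 4*(-5) = -20)
l = -5/1138 (l = (-20/2276)/2 = (-20*1/2276)/2 = (1/2)*(-5/569) = -5/1138 ≈ -0.0043937)
A(-17, -7*((-5)**2 + 4)) + l = (-57*(-17) + 10*(-7*((-5)**2 + 4))) - 5/1138 = (969 + 10*(-7*(25 + 4))) - 5/1138 = (969 + 10*(-7*29)) - 5/1138 = (969 + 10*(-203)) - 5/1138 = (969 - 2030) - 5/1138 = -1061 - 5/1138 = -1207423/1138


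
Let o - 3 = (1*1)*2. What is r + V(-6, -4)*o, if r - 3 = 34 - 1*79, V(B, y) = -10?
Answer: -92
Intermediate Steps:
r = -42 (r = 3 + (34 - 1*79) = 3 + (34 - 79) = 3 - 45 = -42)
o = 5 (o = 3 + (1*1)*2 = 3 + 1*2 = 3 + 2 = 5)
r + V(-6, -4)*o = -42 - 10*5 = -42 - 50 = -92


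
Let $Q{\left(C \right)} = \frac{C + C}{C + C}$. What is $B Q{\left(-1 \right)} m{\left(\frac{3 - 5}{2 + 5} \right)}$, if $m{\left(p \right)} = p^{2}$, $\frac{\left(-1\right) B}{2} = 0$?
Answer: $0$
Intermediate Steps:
$B = 0$ ($B = \left(-2\right) 0 = 0$)
$Q{\left(C \right)} = 1$ ($Q{\left(C \right)} = \frac{2 C}{2 C} = 2 C \frac{1}{2 C} = 1$)
$B Q{\left(-1 \right)} m{\left(\frac{3 - 5}{2 + 5} \right)} = 0 \cdot 1 \left(\frac{3 - 5}{2 + 5}\right)^{2} = 0 \left(- \frac{2}{7}\right)^{2} = 0 \cdot \frac{4}{49} = 0$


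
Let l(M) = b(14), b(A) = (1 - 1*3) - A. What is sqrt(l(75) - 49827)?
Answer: I*sqrt(49843) ≈ 223.26*I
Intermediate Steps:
b(A) = -2 - A (b(A) = (1 - 3) - A = -2 - A)
l(M) = -16 (l(M) = -2 - 1*14 = -2 - 14 = -16)
sqrt(l(75) - 49827) = sqrt(-16 - 49827) = sqrt(-49843) = I*sqrt(49843)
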